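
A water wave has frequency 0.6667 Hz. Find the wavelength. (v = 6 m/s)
λ = v/f = 9 m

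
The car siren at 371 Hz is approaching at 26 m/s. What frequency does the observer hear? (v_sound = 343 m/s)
f_obs = f·v/(v − v_s) = 401.4 Hz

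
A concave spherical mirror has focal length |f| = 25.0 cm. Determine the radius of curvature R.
R = 2|f| = 50 cm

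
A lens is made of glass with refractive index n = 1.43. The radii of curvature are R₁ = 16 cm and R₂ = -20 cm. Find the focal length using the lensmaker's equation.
1/f = (n − 1)(1/R₁ − 1/R₂) → f = 20.67 cm (converging lens)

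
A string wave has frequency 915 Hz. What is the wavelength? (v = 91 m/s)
λ = v/f = 0.09945 m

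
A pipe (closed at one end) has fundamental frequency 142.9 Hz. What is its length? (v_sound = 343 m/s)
L = v/(4f₁) = 0.6001 m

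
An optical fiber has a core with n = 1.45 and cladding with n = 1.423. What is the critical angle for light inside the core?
θc = arcsin(n_cladding/n_core) = 78.93°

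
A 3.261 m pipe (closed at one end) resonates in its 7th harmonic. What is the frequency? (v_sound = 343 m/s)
fₙ = nv/(4L) = 184.1 Hz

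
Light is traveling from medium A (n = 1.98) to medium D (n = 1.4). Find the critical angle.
θc = arcsin(n₂/n₁) = 45°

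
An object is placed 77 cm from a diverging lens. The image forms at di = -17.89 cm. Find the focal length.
1/f = 1/do + 1/di → f = -23.3 cm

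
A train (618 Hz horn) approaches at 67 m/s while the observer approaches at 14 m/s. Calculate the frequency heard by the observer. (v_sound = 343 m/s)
f_obs = f·(v + v_o)/(v − v_s) = 799.4 Hz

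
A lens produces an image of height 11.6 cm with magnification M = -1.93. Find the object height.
ho = |hi|/|M| = 6.01 cm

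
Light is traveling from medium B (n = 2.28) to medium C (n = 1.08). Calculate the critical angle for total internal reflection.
θc = arcsin(n₂/n₁) = 28.27°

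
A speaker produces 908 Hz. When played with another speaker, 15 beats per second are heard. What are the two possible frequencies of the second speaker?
f₂ = 908 ± 15 Hz → 923 Hz or 893 Hz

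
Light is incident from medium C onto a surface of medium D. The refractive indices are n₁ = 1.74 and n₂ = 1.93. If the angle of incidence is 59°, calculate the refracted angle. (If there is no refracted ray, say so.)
sin θ₂ = (n₁/n₂)·sin θ₁ = 0.7728 → θ₂ = 50.6°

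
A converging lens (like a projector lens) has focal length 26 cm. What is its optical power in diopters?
P = 1/f = 3.846 D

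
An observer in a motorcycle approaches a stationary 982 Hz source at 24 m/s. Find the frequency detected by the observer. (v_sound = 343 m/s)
f_obs = f·(v + v_o)/v = 1051 Hz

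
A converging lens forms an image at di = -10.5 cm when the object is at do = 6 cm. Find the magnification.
M = −di/do = 1.75 (upright image)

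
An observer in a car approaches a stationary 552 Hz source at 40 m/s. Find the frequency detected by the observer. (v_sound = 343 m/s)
f_obs = f·(v + v_o)/v = 616.4 Hz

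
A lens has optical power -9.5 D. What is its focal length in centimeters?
f = 1/P = -10.53 cm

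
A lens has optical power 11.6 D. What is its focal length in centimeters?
f = 1/P = 8.621 cm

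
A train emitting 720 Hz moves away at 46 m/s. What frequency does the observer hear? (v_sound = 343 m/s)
f_obs = f·v/(v + v_s) = 634.9 Hz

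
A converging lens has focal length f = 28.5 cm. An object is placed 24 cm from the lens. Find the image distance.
1/di = 1/f − 1/do → di = -152 cm (virtual image)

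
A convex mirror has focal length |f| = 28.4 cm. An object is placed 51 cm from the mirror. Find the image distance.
f = −28.4 cm (convex); 1/di = 1/f − 1/do → di = -18.24 cm (virtual image, behind mirror)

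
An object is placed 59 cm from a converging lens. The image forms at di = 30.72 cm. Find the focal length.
1/f = 1/do + 1/di → f = 20.2 cm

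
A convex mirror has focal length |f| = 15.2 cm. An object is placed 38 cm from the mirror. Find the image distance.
f = −15.2 cm (convex); 1/di = 1/f − 1/do → di = -10.86 cm (virtual image, behind mirror)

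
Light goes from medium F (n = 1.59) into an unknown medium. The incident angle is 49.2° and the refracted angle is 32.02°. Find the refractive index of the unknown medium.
n₂ = n₁·sin θ₁ / sin θ₂ = 2.27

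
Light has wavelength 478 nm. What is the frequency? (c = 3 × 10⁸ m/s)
f = c/λ = 6.276 × 10¹⁴ Hz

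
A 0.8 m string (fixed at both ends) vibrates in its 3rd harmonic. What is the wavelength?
λₙ = 2L/n = 0.5333 m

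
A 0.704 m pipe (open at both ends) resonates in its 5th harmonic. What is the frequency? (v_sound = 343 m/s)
fₙ = nv/(2L) = 1218 Hz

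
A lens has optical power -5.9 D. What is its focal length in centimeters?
f = 1/P = -16.95 cm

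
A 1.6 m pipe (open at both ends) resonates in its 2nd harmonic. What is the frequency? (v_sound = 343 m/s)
fₙ = nv/(2L) = 214.4 Hz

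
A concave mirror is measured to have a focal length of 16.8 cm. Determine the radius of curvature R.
R = 2|f| = 33.6 cm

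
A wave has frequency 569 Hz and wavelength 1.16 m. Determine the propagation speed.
v = fλ = 660 m/s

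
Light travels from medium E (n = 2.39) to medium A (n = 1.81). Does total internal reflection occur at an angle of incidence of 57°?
θc = arcsin(n₂/n₁) = 49.23°; 57° > θc, so yes — total internal reflection.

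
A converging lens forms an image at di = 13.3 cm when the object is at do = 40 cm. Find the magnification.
M = −di/do = -0.3325 (inverted image)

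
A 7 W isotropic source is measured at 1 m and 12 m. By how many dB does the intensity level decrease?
Δβ = 20·log₁₀(r₂/r₁) = 21.58 dB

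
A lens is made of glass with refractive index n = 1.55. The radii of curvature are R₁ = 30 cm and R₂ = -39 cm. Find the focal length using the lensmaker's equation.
1/f = (n − 1)(1/R₁ − 1/R₂) → f = 30.83 cm (converging lens)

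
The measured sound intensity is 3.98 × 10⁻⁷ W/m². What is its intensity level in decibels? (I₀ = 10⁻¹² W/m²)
β = 10·log₁₀(I/I₀) = 56 dB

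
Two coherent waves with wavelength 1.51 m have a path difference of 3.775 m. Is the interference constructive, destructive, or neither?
destructive — path difference = 2.5λ, an odd multiple of λ/2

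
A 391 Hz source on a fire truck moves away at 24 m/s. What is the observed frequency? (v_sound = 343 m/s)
f_obs = f·v/(v + v_s) = 365.4 Hz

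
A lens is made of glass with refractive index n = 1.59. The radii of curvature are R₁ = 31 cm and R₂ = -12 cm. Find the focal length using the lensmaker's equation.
1/f = (n − 1)(1/R₁ − 1/R₂) → f = 14.66 cm (converging lens)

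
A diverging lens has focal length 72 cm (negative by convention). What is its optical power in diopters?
P = 1/f = -1.389 D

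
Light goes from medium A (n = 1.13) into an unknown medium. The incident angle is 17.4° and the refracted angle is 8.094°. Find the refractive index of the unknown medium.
n₂ = n₁·sin θ₁ / sin θ₂ = 2.4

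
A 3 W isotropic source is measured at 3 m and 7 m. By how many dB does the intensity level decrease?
Δβ = 20·log₁₀(r₂/r₁) = 7.36 dB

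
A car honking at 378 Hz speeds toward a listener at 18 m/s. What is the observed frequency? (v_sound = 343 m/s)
f_obs = f·v/(v − v_s) = 398.9 Hz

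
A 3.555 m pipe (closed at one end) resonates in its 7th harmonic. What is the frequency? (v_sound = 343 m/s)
fₙ = nv/(4L) = 168.8 Hz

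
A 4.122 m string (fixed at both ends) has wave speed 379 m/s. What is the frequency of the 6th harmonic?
fₙ = nv/(2L) = 275.8 Hz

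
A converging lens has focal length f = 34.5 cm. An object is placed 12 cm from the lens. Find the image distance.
1/di = 1/f − 1/do → di = -18.4 cm (virtual image)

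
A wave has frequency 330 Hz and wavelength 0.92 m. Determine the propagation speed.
v = fλ = 303.6 m/s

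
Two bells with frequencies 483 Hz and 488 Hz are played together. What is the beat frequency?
5 Hz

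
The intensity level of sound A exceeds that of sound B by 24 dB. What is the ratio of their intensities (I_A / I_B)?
I_A/I_B = 10^(Δβ/10) = 251.2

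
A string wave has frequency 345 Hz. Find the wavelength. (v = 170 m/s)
λ = v/f = 0.4928 m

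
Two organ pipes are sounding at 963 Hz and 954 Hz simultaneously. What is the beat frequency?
9 Hz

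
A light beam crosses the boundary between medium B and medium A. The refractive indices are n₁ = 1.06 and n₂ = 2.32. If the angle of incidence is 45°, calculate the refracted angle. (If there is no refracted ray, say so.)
sin θ₂ = (n₁/n₂)·sin θ₁ = 0.3231 → θ₂ = 18.85°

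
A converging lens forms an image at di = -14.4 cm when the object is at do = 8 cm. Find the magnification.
M = −di/do = 1.8 (upright image)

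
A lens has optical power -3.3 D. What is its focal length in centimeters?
f = 1/P = -30.3 cm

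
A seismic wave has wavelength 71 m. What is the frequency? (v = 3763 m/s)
f = v/λ = 53 Hz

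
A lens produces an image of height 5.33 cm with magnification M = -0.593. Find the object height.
ho = |hi|/|M| = 8.988 cm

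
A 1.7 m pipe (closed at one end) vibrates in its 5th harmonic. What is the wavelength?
λₙ = 4L/n = 1.36 m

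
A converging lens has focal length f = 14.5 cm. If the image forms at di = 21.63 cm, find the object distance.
1/do = 1/f − 1/di → do = 43.99 cm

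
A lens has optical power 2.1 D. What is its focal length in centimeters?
f = 1/P = 47.62 cm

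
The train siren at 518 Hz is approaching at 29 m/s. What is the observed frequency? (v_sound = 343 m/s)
f_obs = f·v/(v − v_s) = 565.8 Hz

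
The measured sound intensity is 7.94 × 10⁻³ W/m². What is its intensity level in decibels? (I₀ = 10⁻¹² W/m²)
β = 10·log₁₀(I/I₀) = 99 dB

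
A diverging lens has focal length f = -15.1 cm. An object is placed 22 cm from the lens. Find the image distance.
1/di = 1/f − 1/do → di = -8.954 cm (virtual image)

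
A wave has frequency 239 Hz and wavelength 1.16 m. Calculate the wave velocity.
v = fλ = 277.2 m/s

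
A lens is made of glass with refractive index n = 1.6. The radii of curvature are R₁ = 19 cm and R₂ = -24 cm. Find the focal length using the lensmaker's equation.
1/f = (n − 1)(1/R₁ − 1/R₂) → f = 17.67 cm (converging lens)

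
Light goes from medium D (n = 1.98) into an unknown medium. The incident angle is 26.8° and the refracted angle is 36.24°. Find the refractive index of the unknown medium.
n₂ = n₁·sin θ₁ / sin θ₂ = 1.51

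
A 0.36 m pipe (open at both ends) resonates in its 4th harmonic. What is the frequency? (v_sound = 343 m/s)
fₙ = nv/(2L) = 1906 Hz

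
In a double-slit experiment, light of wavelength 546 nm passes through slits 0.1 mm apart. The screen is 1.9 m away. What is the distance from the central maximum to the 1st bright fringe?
y = mλL/d = 10.37 mm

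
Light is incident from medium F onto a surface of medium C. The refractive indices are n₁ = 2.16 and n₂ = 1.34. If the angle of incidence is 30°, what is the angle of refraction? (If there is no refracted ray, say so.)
sin θ₂ = (n₁/n₂)·sin θ₁ = 0.806 → θ₂ = 53.7°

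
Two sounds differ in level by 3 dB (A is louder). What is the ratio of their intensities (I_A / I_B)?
I_A/I_B = 10^(Δβ/10) = 1.995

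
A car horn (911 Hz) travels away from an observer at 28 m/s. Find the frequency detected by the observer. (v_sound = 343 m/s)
f_obs = f·v/(v + v_s) = 842.2 Hz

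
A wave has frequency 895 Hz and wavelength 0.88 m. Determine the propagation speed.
v = fλ = 787.6 m/s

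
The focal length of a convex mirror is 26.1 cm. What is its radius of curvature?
R = 2|f| = 52.2 cm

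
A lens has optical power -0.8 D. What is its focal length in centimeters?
f = 1/P = -125 cm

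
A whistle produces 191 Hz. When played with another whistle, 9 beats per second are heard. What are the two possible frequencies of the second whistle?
f₂ = 191 ± 9 Hz → 200 Hz or 182 Hz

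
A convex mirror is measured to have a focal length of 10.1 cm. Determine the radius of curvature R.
R = 2|f| = 20.2 cm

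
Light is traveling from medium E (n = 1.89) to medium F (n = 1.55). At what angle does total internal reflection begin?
θc = arcsin(n₂/n₁) = 55.1°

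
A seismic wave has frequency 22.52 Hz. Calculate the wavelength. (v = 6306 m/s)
λ = v/f = 280 m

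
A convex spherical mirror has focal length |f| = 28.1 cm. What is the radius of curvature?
R = 2|f| = 56.2 cm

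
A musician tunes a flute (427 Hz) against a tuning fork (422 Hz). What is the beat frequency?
5 Hz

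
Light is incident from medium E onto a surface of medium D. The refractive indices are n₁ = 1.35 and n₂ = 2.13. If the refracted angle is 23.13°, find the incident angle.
sin θ₁ = (n₂/n₁)·sin θ₂ → θ₁ = 38.3°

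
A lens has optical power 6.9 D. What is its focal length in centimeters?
f = 1/P = 14.49 cm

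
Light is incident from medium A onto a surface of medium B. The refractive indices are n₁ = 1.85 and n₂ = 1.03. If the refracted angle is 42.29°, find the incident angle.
sin θ₁ = (n₂/n₁)·sin θ₂ → θ₁ = 22°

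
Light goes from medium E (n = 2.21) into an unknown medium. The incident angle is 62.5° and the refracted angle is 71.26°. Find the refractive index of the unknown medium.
n₂ = n₁·sin θ₁ / sin θ₂ = 2.07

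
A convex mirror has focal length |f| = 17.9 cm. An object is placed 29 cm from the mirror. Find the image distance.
f = −17.9 cm (convex); 1/di = 1/f − 1/do → di = -11.07 cm (virtual image, behind mirror)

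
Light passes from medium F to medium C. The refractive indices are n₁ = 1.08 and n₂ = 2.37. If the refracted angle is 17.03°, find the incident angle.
sin θ₁ = (n₂/n₁)·sin θ₂ → θ₁ = 39.99°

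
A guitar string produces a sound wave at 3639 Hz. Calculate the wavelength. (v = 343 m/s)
λ = v/f = 0.09426 m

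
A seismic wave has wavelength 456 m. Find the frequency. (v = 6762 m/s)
f = v/λ = 14.83 Hz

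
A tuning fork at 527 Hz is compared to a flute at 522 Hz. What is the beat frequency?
5 Hz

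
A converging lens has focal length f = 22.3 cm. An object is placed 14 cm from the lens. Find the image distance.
1/di = 1/f − 1/do → di = -37.61 cm (virtual image)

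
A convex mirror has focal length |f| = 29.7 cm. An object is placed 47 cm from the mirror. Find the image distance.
f = −29.7 cm (convex); 1/di = 1/f − 1/do → di = -18.2 cm (virtual image, behind mirror)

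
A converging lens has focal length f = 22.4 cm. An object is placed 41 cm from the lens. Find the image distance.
1/di = 1/f − 1/do → di = 49.38 cm (real image)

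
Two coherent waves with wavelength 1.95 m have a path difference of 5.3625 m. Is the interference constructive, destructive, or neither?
neither (partial) — path difference = 2.75λ, neither a whole number of wavelengths nor an odd multiple of λ/2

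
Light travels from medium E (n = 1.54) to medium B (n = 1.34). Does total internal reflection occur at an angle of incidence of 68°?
θc = arcsin(n₂/n₁) = 60.47°; 68° > θc, so yes — total internal reflection.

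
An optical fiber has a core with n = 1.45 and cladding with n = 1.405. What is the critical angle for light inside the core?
θc = arcsin(n_cladding/n_core) = 75.69°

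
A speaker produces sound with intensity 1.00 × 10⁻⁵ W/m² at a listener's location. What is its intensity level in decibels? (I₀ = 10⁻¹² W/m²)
β = 10·log₁₀(I/I₀) = 70 dB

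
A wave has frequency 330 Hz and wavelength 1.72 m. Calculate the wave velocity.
v = fλ = 567.6 m/s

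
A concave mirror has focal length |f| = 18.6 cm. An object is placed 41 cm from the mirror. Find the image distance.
f = +18.6 cm (concave); 1/di = 1/f − 1/do → di = 34.04 cm (real image, in front of mirror)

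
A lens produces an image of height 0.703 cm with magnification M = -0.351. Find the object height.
ho = |hi|/|M| = 2.003 cm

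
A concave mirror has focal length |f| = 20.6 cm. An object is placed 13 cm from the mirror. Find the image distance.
f = +20.6 cm (concave); 1/di = 1/f − 1/do → di = -35.24 cm (virtual image, behind mirror)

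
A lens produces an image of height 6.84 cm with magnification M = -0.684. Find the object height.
ho = |hi|/|M| = 10 cm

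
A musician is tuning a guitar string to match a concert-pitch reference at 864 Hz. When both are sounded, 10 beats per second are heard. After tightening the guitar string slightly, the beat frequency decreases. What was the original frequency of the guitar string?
854 Hz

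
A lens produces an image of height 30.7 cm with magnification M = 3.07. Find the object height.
ho = |hi|/|M| = 10 cm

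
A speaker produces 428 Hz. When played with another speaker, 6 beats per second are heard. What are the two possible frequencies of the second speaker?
f₂ = 428 ± 6 Hz → 434 Hz or 422 Hz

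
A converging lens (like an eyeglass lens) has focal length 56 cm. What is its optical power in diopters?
P = 1/f = 1.786 D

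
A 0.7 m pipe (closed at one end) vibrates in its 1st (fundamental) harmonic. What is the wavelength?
λₙ = 4L/n = 2.8 m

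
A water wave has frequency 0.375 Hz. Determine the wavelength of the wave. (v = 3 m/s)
λ = v/f = 8 m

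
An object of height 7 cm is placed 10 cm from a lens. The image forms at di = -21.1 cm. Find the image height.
hi = (-di/do) × ho = 14.77 cm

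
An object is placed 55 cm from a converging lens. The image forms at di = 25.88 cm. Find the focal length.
1/f = 1/do + 1/di → f = 17.6 cm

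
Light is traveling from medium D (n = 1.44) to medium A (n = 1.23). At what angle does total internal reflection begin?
θc = arcsin(n₂/n₁) = 58.67°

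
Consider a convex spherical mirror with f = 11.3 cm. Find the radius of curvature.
R = 2|f| = 22.6 cm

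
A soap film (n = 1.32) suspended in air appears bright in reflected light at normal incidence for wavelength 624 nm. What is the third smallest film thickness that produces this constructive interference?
2nt = (m − ½)λ with m = 3 → t = (m − ½)λ/(2n) = 590.9 nm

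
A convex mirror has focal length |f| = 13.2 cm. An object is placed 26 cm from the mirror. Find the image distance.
f = −13.2 cm (convex); 1/di = 1/f − 1/do → di = -8.755 cm (virtual image, behind mirror)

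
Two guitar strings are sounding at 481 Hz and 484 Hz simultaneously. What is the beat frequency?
3 Hz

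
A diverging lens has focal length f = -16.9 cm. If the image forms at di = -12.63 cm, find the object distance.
1/do = 1/f − 1/di → do = 49.99 cm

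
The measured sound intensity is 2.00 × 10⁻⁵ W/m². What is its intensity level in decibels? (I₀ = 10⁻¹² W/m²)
β = 10·log₁₀(I/I₀) = 73.01 dB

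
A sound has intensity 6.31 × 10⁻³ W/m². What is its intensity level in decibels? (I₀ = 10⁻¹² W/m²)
β = 10·log₁₀(I/I₀) = 98 dB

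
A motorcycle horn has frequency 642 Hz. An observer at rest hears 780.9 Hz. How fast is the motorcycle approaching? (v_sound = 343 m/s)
v_s = v·(1 − f/f_obs) = 61.01 m/s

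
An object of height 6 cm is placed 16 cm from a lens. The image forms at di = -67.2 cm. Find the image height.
hi = (-di/do) × ho = 25.2 cm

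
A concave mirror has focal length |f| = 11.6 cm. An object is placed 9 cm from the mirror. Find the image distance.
f = +11.6 cm (concave); 1/di = 1/f − 1/do → di = -40.15 cm (virtual image, behind mirror)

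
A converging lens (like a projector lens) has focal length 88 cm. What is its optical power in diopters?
P = 1/f = 1.136 D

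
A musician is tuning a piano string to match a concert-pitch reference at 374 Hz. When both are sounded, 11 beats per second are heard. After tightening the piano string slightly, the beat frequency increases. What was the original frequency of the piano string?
385 Hz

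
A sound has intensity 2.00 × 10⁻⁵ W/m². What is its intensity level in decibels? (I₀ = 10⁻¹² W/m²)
β = 10·log₁₀(I/I₀) = 73.01 dB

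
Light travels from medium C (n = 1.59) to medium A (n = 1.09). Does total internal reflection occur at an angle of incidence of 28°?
θc = arcsin(n₂/n₁) = 43.28°; 28° < θc, so no — the ray refracts.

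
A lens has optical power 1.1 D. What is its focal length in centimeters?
f = 1/P = 90.91 cm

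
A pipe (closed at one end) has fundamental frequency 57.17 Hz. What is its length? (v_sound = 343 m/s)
L = v/(4f₁) = 1.5 m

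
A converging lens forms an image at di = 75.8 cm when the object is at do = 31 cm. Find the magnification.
M = −di/do = -2.445 (inverted image)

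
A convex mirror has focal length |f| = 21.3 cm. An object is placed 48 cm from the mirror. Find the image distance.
f = −21.3 cm (convex); 1/di = 1/f − 1/do → di = -14.75 cm (virtual image, behind mirror)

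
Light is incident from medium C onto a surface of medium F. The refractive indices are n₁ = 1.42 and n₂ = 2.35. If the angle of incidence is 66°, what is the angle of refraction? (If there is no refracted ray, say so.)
sin θ₂ = (n₁/n₂)·sin θ₁ = 0.552 → θ₂ = 33.51°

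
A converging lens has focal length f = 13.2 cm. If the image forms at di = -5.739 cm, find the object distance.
1/do = 1/f − 1/di → do = 4 cm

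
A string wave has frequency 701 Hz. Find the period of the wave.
T = 1/f = 0.001427 s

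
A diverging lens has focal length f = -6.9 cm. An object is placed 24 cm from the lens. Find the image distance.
1/di = 1/f − 1/do → di = -5.359 cm (virtual image)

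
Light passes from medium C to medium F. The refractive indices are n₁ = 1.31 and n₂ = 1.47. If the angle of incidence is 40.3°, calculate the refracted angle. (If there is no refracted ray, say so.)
sin θ₂ = (n₁/n₂)·sin θ₁ = 0.5764 → θ₂ = 35.2°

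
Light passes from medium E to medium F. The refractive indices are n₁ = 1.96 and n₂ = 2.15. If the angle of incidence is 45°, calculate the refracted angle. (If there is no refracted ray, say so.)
sin θ₂ = (n₁/n₂)·sin θ₁ = 0.6446 → θ₂ = 40.14°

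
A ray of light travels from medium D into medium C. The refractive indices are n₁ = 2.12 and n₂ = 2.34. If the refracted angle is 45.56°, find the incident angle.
sin θ₁ = (n₂/n₁)·sin θ₂ → θ₁ = 52.01°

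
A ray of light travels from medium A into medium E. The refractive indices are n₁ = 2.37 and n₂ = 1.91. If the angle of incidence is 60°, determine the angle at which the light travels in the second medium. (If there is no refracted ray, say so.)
sin θ₂ = (n₁/n₂)·sin θ₁ = 1.075 > 1, so there is no refracted ray — the light undergoes total internal reflection.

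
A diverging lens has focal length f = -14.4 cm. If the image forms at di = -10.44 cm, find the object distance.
1/do = 1/f − 1/di → do = 37.96 cm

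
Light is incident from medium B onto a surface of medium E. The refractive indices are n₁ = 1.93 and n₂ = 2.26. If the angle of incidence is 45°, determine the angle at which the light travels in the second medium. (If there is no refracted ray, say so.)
sin θ₂ = (n₁/n₂)·sin θ₁ = 0.6039 → θ₂ = 37.15°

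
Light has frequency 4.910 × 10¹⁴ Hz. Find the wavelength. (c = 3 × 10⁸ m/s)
λ = c/f = 611 nm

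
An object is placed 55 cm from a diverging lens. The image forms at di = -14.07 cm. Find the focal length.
1/f = 1/do + 1/di → f = -18.91 cm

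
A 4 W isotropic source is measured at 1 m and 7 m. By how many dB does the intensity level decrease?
Δβ = 20·log₁₀(r₂/r₁) = 16.9 dB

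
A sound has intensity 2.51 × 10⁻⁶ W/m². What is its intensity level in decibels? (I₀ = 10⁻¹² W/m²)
β = 10·log₁₀(I/I₀) = 64 dB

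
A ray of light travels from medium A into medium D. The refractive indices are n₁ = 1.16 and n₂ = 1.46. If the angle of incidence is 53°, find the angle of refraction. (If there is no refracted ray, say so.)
sin θ₂ = (n₁/n₂)·sin θ₁ = 0.6345 → θ₂ = 39.39°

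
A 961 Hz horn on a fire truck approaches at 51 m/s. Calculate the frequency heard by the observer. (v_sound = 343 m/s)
f_obs = f·v/(v − v_s) = 1129 Hz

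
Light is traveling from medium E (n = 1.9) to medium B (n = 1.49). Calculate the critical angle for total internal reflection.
θc = arcsin(n₂/n₁) = 51.65°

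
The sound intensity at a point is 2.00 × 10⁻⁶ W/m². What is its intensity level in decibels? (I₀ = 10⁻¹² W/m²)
β = 10·log₁₀(I/I₀) = 63.01 dB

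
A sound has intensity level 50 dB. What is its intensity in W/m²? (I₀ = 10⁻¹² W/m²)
I = I₀·10^(β/10) = 1.00 × 10⁻⁷ W/m²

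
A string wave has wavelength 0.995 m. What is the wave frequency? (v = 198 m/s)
f = v/λ = 199 Hz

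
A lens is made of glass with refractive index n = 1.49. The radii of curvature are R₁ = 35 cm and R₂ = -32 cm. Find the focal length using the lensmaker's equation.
1/f = (n − 1)(1/R₁ − 1/R₂) → f = 34.12 cm (converging lens)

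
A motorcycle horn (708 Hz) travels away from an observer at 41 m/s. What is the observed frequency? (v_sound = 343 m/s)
f_obs = f·v/(v + v_s) = 632.4 Hz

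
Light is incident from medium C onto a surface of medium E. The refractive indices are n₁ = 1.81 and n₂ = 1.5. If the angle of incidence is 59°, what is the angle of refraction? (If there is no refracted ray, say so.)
sin θ₂ = (n₁/n₂)·sin θ₁ = 1.034 > 1, so there is no refracted ray — the light undergoes total internal reflection.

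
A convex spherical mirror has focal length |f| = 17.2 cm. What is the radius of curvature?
R = 2|f| = 34.4 cm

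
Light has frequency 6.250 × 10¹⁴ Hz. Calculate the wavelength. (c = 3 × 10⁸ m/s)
λ = c/f = 480 nm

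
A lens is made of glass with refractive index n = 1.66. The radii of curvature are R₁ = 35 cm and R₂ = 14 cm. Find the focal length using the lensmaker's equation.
1/f = (n − 1)(1/R₁ − 1/R₂) → f = -35.35 cm (diverging lens)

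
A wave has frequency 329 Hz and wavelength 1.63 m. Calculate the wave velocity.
v = fλ = 536.3 m/s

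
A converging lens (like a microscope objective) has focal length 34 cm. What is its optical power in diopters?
P = 1/f = 2.941 D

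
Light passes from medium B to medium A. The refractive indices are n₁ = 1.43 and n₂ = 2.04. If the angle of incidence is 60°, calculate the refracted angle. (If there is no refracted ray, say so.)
sin θ₂ = (n₁/n₂)·sin θ₁ = 0.6071 → θ₂ = 37.38°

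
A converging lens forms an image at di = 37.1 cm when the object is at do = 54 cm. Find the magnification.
M = −di/do = -0.687 (inverted image)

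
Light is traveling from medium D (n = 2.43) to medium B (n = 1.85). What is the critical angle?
θc = arcsin(n₂/n₁) = 49.58°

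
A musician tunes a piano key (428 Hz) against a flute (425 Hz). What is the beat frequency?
3 Hz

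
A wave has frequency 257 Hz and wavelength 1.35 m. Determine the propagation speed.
v = fλ = 347 m/s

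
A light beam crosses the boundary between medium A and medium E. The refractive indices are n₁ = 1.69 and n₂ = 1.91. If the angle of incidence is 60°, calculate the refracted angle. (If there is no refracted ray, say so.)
sin θ₂ = (n₁/n₂)·sin θ₁ = 0.7663 → θ₂ = 50.02°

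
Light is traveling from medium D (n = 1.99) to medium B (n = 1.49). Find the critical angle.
θc = arcsin(n₂/n₁) = 48.48°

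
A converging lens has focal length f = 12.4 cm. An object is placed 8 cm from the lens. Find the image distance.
1/di = 1/f − 1/do → di = -22.55 cm (virtual image)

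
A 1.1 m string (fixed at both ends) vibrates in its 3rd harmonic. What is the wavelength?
λₙ = 2L/n = 0.7333 m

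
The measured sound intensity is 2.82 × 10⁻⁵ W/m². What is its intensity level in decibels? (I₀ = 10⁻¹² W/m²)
β = 10·log₁₀(I/I₀) = 74.5 dB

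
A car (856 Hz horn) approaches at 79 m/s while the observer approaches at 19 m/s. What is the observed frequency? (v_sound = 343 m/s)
f_obs = f·(v + v_o)/(v − v_s) = 1174 Hz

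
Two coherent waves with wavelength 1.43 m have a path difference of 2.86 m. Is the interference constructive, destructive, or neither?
constructive — path difference = 2λ, a whole number of wavelengths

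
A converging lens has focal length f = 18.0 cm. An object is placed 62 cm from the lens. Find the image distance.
1/di = 1/f − 1/do → di = 25.36 cm (real image)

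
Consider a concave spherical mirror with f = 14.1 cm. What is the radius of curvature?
R = 2|f| = 28.2 cm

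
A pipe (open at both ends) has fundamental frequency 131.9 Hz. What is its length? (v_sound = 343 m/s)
L = v/(2f₁) = 1.3 m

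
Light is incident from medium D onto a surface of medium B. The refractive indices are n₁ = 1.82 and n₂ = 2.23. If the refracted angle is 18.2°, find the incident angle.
sin θ₁ = (n₂/n₁)·sin θ₂ → θ₁ = 22.5°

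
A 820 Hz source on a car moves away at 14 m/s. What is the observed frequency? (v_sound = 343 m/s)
f_obs = f·v/(v + v_s) = 787.8 Hz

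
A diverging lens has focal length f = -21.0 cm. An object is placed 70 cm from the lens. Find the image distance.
1/di = 1/f − 1/do → di = -16.15 cm (virtual image)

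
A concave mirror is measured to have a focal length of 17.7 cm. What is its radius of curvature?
R = 2|f| = 35.4 cm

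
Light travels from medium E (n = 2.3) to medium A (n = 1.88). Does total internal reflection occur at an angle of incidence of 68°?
θc = arcsin(n₂/n₁) = 54.82°; 68° > θc, so yes — total internal reflection.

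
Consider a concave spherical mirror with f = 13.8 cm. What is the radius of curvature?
R = 2|f| = 27.6 cm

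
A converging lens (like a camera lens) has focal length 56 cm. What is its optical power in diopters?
P = 1/f = 1.786 D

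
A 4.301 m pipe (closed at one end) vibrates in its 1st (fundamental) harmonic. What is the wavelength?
λₙ = 4L/n = 17.2 m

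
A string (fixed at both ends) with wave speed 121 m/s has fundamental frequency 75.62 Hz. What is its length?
L = v/(2f₁) = 0.8001 m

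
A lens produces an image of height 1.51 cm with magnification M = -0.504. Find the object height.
ho = |hi|/|M| = 2.996 cm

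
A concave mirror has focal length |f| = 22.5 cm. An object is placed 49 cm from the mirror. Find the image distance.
f = +22.5 cm (concave); 1/di = 1/f − 1/do → di = 41.6 cm (real image, in front of mirror)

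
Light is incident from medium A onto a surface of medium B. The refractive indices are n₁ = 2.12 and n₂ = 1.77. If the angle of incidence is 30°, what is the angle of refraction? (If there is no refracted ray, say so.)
sin θ₂ = (n₁/n₂)·sin θ₁ = 0.5989 → θ₂ = 36.79°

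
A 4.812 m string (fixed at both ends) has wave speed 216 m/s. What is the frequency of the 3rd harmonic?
fₙ = nv/(2L) = 67.33 Hz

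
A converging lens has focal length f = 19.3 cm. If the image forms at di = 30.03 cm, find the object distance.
1/do = 1/f − 1/di → do = 54.01 cm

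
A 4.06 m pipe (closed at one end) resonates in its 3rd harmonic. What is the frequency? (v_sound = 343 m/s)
fₙ = nv/(4L) = 63.36 Hz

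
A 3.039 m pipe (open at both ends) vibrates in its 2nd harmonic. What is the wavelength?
λₙ = 2L/n = 3.039 m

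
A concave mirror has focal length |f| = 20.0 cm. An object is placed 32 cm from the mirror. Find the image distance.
f = +20.0 cm (concave); 1/di = 1/f − 1/do → di = 53.33 cm (real image, in front of mirror)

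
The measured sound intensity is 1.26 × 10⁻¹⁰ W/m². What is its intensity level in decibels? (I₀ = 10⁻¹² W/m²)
β = 10·log₁₀(I/I₀) = 21 dB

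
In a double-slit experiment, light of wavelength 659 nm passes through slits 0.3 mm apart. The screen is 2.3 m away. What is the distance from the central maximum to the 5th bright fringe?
y = mλL/d = 25.26 mm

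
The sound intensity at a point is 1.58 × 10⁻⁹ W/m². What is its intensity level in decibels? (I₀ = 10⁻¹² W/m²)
β = 10·log₁₀(I/I₀) = 31.99 dB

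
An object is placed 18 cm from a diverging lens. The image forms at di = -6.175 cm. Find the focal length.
1/f = 1/do + 1/di → f = -9.4 cm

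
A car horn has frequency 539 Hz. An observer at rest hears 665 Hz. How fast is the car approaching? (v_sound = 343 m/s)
v_s = v·(1 − f/f_obs) = 64.99 m/s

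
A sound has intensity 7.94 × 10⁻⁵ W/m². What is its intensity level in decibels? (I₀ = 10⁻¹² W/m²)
β = 10·log₁₀(I/I₀) = 79 dB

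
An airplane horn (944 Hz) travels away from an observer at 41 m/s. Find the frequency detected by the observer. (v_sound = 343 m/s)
f_obs = f·v/(v + v_s) = 843.2 Hz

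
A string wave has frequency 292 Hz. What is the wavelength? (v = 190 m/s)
λ = v/f = 0.6507 m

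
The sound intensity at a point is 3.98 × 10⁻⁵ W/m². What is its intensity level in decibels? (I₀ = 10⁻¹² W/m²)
β = 10·log₁₀(I/I₀) = 76 dB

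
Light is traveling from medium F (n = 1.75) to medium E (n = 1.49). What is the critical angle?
θc = arcsin(n₂/n₁) = 58.37°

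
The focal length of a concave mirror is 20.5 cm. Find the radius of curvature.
R = 2|f| = 41 cm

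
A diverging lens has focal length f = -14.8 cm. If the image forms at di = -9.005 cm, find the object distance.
1/do = 1/f − 1/di → do = 23 cm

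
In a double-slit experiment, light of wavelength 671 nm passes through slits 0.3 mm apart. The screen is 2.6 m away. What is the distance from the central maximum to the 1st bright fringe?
y = mλL/d = 5.815 mm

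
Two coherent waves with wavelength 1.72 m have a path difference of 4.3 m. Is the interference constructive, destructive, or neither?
destructive — path difference = 2.5λ, an odd multiple of λ/2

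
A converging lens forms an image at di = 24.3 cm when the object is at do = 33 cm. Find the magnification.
M = −di/do = -0.7364 (inverted image)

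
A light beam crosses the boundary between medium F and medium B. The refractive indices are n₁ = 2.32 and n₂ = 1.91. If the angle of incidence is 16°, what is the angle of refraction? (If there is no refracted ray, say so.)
sin θ₂ = (n₁/n₂)·sin θ₁ = 0.3348 → θ₂ = 19.56°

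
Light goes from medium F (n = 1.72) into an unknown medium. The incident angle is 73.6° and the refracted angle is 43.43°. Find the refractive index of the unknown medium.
n₂ = n₁·sin θ₁ / sin θ₂ = 2.4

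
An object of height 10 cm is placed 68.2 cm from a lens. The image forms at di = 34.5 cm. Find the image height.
hi = (-di/do) × ho = -5.059 cm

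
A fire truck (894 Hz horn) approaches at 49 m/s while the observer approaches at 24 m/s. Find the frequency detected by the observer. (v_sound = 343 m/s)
f_obs = f·(v + v_o)/(v − v_s) = 1116 Hz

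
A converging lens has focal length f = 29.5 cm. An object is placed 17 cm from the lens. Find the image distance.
1/di = 1/f − 1/do → di = -40.12 cm (virtual image)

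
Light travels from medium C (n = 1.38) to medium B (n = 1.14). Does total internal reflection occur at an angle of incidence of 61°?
θc = arcsin(n₂/n₁) = 55.7°; 61° > θc, so yes — total internal reflection.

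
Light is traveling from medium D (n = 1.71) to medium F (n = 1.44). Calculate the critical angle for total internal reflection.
θc = arcsin(n₂/n₁) = 57.36°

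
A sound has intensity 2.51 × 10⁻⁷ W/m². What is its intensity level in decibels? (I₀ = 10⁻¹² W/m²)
β = 10·log₁₀(I/I₀) = 54 dB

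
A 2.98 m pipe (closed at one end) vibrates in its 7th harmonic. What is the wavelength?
λₙ = 4L/n = 1.703 m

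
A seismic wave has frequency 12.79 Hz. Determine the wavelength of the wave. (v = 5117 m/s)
λ = v/f = 400.1 m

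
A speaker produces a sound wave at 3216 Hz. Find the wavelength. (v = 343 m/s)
λ = v/f = 0.1067 m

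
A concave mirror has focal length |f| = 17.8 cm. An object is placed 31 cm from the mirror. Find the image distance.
f = +17.8 cm (concave); 1/di = 1/f − 1/do → di = 41.8 cm (real image, in front of mirror)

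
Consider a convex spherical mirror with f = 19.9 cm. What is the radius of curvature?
R = 2|f| = 39.8 cm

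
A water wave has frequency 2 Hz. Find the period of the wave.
T = 1/f = 0.5 s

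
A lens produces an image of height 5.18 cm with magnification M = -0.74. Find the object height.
ho = |hi|/|M| = 7 cm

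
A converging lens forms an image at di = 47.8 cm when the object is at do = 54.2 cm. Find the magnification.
M = −di/do = -0.8819 (inverted image)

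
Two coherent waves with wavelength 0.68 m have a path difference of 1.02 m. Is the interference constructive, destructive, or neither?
destructive — path difference = 1.5λ, an odd multiple of λ/2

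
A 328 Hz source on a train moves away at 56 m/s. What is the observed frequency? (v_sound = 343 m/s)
f_obs = f·v/(v + v_s) = 282 Hz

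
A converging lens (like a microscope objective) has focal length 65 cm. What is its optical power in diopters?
P = 1/f = 1.538 D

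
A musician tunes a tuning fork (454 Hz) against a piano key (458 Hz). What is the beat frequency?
4 Hz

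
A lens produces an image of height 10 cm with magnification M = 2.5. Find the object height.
ho = |hi|/|M| = 4 cm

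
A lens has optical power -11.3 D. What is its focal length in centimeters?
f = 1/P = -8.85 cm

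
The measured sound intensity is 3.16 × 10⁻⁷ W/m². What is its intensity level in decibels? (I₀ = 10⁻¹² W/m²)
β = 10·log₁₀(I/I₀) = 55 dB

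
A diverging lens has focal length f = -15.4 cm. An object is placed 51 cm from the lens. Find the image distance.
1/di = 1/f − 1/do → di = -11.83 cm (virtual image)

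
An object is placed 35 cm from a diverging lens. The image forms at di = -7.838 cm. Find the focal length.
1/f = 1/do + 1/di → f = -10.1 cm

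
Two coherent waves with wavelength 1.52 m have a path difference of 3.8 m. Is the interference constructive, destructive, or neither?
destructive — path difference = 2.5λ, an odd multiple of λ/2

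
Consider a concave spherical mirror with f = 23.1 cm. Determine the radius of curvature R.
R = 2|f| = 46.2 cm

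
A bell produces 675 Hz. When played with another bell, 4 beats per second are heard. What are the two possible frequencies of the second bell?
f₂ = 675 ± 4 Hz → 679 Hz or 671 Hz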